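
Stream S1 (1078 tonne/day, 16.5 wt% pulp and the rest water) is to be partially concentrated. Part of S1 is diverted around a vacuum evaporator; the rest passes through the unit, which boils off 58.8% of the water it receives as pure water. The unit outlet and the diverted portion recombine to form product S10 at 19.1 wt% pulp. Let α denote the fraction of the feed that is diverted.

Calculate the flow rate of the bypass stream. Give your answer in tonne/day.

779.1 tonne/day

All 1078×0.165 = 177.87 tonne/day of pulp reaches S10, so S10 = 177.87/0.191 = 931.26 tonne/day and vapour = 146.74 tonne/day.
The evaporator receives (1−α)·1078 of feed at 0.835 water and removes 0.588 of that water:
0.588×0.835×(1−α)×1078 = 146.74
(1−α) = 146.74/529.28 = 0.2773;  α = 0.7227.
Bypass flow = 0.7227×1078 = 779.12 tonne/day.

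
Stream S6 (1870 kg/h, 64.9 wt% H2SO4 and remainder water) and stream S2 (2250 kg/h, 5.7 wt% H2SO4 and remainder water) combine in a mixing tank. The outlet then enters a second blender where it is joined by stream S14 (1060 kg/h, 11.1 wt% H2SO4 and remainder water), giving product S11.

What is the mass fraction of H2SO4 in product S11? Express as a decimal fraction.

0.282

Overall, product flow = 5180 kg/h.
H2SO4 in = 1870×0.649 + 2250×0.057 + 1060×0.111 = 1459.5 kg/h.
H2SO4 fraction in S11 = 0.282.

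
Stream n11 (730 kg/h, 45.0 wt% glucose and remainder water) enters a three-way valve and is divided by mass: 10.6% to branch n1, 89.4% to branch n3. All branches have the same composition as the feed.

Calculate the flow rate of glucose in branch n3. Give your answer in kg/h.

Branch n3 total = 0.894×730 = 652.62 kg/h.
glucose in n3 = 0.450×652.62 = 293.68 kg/h.

293.7 kg/h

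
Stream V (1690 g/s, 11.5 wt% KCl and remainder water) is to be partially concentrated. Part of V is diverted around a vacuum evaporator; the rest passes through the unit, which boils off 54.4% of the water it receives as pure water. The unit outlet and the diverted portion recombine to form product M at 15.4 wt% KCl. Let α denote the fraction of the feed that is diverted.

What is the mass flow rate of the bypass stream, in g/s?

All 1690×0.115 = 194.35 g/s of KCl reaches M, so M = 194.35/0.154 = 1262 g/s and vapour = 427.99 g/s.
The evaporator receives (1−α)·1690 of feed at 0.885 water and removes 0.544 of that water:
0.544×0.885×(1−α)×1690 = 427.99
(1−α) = 427.99/813.63 = 0.5260;  α = 0.4740.
Bypass flow = 0.4740×1690 = 801.03 g/s.

801 g/s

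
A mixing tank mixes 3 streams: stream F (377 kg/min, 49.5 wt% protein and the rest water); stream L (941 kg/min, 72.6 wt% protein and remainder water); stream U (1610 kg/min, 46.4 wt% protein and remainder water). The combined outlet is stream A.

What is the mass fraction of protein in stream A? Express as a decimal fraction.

0.552

Total flow out = 377 + 941 + 1610 = 2928 kg/min.
protein in = 377×0.495 + 941×0.726 + 1610×0.464 = 1616.8 kg/min.
protein mass fraction in A = 1616.8/2928 = 0.552.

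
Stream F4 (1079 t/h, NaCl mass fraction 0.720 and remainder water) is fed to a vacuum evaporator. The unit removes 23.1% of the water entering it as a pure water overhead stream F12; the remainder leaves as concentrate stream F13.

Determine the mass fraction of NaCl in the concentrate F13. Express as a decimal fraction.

NaCl is not removed: 1079×0.720 = 776.88 t/h of NaCl enters F13.
water entering = 1079×0.280 = 302.12 t/h; overhead removed = 0.231×302.12 = 69.79 t/h.
Concentrate = 1079 − 69.79 = 1009.2 t/h.
Mass fraction = 776.88/1009.2 = 0.770.

0.770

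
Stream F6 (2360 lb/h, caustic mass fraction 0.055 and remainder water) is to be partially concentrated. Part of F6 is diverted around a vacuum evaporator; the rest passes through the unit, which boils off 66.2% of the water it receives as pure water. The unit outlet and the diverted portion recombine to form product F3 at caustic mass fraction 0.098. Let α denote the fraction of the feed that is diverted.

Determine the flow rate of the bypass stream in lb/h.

704.7 lb/h

All 2360×0.055 = 129.8 lb/h of caustic reaches F3, so F3 = 129.8/0.098 = 1324.5 lb/h and vapour = 1035.5 lb/h.
The evaporator receives (1−α)·2360 of feed at 0.945 water and removes 0.662 of that water:
0.662×0.945×(1−α)×2360 = 1035.5
(1−α) = 1035.5/1476.4 = 0.7014;  α = 0.2986.
Bypass flow = 0.2986×2360 = 704.75 lb/h.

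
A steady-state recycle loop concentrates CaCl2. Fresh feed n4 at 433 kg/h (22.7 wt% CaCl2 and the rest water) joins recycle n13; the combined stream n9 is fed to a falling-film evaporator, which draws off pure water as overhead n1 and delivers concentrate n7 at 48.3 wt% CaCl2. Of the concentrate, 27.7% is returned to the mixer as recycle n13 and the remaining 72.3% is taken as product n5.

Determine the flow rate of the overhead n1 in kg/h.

Overall CaCl2 balance (none leaves overhead): CaCl2 in fresh feed = CaCl2 in product, i.e. 433×0.227 = (1−0.277)·n7·0.483.
n7 = 98.291/(0.483×0.723) = 281.47 kg/h.
Recycle n13 = 0.277×281.47 = 77.967 kg/h.
Combined feed n9 = 433 + 77.967 = 510.97 kg/h.
Overhead n1 = n9 − n7 = 510.97 − 281.47 = 229.5 kg/h.

229.5 kg/h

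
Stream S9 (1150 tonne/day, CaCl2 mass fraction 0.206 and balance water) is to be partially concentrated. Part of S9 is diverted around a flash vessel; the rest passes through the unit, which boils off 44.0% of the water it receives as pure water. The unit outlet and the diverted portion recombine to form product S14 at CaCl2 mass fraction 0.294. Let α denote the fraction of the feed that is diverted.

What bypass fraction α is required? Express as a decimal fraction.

All 1150×0.206 = 236.9 tonne/day of CaCl2 reaches S14, so S14 = 236.9/0.294 = 805.78 tonne/day and vapour = 344.22 tonne/day.
The evaporator receives (1−α)·1150 of feed at 0.794 water and removes 0.440 of that water:
0.440×0.794×(1−α)×1150 = 344.22
(1−α) = 344.22/401.76 = 0.8568;  α = 0.1432.

0.143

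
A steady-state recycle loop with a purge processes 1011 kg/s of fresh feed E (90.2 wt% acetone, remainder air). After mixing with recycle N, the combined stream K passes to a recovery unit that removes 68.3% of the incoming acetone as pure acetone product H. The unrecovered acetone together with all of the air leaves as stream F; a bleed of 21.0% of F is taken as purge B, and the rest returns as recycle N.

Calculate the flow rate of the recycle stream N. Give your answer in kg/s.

air enters only via E and leaves only via the purge: 1011×0.098 = 0.210×(air in F), and the recovery unit passes all air, so air in K = air in F = 471.8 kg/s.
acetone in K: m_A = 1011×0.902 + (1−0.210)·(1−0.683)·m_A, so m_A = 911.92/0.7496 = 1216.6 kg/s.
F = (1−0.683)×1216.6 + 471.8 = 857.46 kg/s.
Recycle N = (1−0.210)×857.46 = 677.39 kg/s.

677.4 kg/s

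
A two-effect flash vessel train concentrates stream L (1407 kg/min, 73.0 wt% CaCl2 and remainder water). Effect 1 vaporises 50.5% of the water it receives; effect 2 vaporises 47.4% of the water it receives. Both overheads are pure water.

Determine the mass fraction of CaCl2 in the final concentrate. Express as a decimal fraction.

0.9122

water in feed = 1407×0.270 = 379.89 kg/min.
After stage 1: water left = (1−0.505)×379.89 = 188.05; stream total = 1215.2 kg/min.
After stage 2: water left = (1−0.474)×188.05 = 98.912; final concentrate = 1126 kg/min.
CaCl2 fraction = 1027.1/1126 = 0.9122.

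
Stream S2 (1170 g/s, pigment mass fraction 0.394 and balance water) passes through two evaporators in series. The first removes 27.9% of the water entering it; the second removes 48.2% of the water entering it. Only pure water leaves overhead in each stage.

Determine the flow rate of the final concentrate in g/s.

725.8 g/s

water in feed = 1170×0.606 = 709.02 g/s.
After stage 1: water left = (1−0.279)×709.02 = 511.2; stream total = 972.18 g/s.
After stage 2: water left = (1−0.482)×511.2 = 264.8; final concentrate = 725.78 g/s.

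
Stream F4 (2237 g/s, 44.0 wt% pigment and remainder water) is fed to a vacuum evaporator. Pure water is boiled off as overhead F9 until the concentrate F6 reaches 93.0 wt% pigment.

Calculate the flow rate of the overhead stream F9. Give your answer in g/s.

pigment is conserved: 2237×0.440 = 984.28 g/s all reports to the concentrate.
Concentrate = 984.28/(target fraction) = 1058.4 g/s.
Overhead = 2237 − 1058.4 = 1178.6 g/s.

1179 g/s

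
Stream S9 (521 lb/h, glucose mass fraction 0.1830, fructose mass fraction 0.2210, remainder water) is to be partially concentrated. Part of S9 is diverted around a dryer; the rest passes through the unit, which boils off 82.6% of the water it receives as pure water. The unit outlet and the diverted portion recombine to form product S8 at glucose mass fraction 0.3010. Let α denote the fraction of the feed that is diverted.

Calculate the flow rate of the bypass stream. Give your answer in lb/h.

All 521×0.183 = 95.343 lb/h of glucose reaches S8, so S8 = 95.343/0.301 = 316.75 lb/h and vapour = 204.25 lb/h.
The evaporator receives (1−α)·521 of feed at 0.596 water and removes 0.826 of that water:
0.826×0.596×(1−α)×521 = 204.25
(1−α) = 204.25/256.49 = 0.7963;  α = 0.2037.
Bypass flow = 0.2037×521 = 106.12 lb/h.

106.1 lb/h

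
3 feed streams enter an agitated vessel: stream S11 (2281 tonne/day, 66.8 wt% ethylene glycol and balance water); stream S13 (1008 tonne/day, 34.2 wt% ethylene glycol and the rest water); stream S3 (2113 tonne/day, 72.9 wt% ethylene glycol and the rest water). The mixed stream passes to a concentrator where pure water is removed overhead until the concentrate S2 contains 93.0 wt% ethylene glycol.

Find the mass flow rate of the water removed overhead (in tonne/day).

ethylene glycol entering = 2281×0.668 + 1008×0.342 + 2113×0.729 = 3408.8 tonne/day.
All ethylene glycol reports to S2, so S2 = 3408.8/0.930 = 3665.4 tonne/day.
Total feed = 5402 tonne/day; overhead = 5402 − 3665.4 = 1736.6 tonne/day.

1737 tonne/day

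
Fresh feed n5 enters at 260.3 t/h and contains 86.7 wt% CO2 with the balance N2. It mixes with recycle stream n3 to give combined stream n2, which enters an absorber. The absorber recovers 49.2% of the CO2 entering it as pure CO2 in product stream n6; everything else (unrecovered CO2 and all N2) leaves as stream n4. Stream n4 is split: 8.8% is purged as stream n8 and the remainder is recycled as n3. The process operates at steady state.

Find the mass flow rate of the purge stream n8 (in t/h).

53.42 t/h

N2 enters only via n5 and leaves only via the purge: 260.3×0.133 = 0.088×(N2 in n4), and the absorber passes all N2, so N2 in n2 = N2 in n4 = 393.41 t/h.
CO2 in n2: m_A = 260.3×0.867 + (1−0.088)·(1−0.492)·m_A, so m_A = 225.68/0.5367 = 420.49 t/h.
n4 = (1−0.492)×420.49 + 393.41 = 607.02 t/h.
Purge n8 = 0.088×607.02 = 53.418 t/h.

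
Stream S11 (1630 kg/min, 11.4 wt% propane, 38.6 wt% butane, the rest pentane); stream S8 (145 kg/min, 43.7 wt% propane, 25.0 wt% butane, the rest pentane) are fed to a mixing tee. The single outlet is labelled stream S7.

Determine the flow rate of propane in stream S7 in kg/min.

249.2 kg/min

propane out = propane in = 1630×0.114 + 145×0.437 = 249.19 kg/min.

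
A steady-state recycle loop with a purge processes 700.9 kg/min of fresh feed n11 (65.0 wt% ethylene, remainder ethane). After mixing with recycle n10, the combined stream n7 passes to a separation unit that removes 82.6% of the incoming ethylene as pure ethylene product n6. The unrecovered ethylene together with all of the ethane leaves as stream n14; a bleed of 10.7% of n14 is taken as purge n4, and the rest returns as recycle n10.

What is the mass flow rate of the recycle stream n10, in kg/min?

2131 kg/min

ethane enters only via n11 and leaves only via the purge: 700.9×0.350 = 0.107×(ethane in n14), and the separation unit passes all ethane, so ethane in n7 = ethane in n14 = 2292.7 kg/min.
ethylene in n7: m_A = 700.9×0.650 + (1−0.107)·(1−0.826)·m_A, so m_A = 455.58/0.8446 = 539.4 kg/min.
n14 = (1−0.826)×539.4 + 2292.7 = 2386.5 kg/min.
Recycle n10 = (1−0.107)×2386.5 = 2131.2 kg/min.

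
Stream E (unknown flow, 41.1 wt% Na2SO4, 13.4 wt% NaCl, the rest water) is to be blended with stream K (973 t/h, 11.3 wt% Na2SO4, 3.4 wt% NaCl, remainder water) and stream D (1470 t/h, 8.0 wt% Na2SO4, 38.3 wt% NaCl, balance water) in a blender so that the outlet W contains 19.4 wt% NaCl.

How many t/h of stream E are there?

Let E be the unknown flow. Total out = 2443 + E.
NaCl balance: 596.09 + 0.134·E = 0.194·(2443 + E)
(0.134 − 0.194)·E = 0.194×2443 − 596.09 = -122.15
E = -122.15 / -0.060 = 2035.8 t/h

2036 t/h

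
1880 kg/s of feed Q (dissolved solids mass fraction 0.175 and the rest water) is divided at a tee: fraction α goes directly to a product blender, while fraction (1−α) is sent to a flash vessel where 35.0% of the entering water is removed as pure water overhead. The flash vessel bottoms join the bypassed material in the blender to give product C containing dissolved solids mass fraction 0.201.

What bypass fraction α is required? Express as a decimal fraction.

All 1880×0.175 = 329 kg/s of dissolved solids reaches C, so C = 329/0.201 = 1636.8 kg/s and vapour = 243.18 kg/s.
The evaporator receives (1−α)·1880 of feed at 0.825 water and removes 0.350 of that water:
0.350×0.825×(1−α)×1880 = 243.18
(1−α) = 243.18/542.85 = 0.4480;  α = 0.5520.

0.552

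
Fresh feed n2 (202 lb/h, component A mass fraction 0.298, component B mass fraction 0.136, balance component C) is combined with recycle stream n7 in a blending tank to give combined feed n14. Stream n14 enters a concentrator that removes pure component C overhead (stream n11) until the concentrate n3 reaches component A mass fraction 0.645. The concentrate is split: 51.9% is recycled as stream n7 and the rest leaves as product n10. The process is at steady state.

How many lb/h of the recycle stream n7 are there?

Overall component A balance (none leaves overhead): component A in fresh feed = component A in product, i.e. 202×0.298 = (1−0.519)·n3·0.645.
n3 = 60.196/(0.645×0.481) = 194.03 lb/h.
Recycle n7 = 0.519×194.03 = 100.7 lb/h.

100.7 lb/h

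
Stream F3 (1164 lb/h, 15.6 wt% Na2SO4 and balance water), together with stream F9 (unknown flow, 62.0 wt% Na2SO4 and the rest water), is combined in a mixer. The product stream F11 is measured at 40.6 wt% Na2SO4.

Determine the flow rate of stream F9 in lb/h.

1360 lb/h

Let F9 be the unknown flow. Total out = 1164 + F9.
Na2SO4 balance: 181.58 + 0.620·F9 = 0.406·(1164 + F9)
(0.620 − 0.406)·F9 = 0.406×1164 − 181.58 = 291
F9 = 291 / 0.214 = 1359.8 lb/h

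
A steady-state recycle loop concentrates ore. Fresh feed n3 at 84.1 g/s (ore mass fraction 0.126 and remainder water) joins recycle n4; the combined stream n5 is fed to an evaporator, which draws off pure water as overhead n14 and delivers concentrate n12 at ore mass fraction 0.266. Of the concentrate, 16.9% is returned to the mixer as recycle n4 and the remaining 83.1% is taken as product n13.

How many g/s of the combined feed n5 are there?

92.2 g/s

Overall ore balance (none leaves overhead): ore in fresh feed = ore in product, i.e. 84.1×0.126 = (1−0.169)·n12·0.266.
n12 = 10.597/(0.266×0.831) = 47.938 g/s.
Recycle n4 = 0.169×47.938 = 8.1016 g/s.
Combined feed n5 = 84.1 + 8.1016 = 92.202 g/s.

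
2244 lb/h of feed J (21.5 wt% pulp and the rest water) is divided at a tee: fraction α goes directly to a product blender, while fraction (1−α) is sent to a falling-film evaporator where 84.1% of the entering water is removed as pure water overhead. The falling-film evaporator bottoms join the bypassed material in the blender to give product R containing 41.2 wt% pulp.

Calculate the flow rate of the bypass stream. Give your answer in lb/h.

All 2244×0.215 = 482.46 lb/h of pulp reaches R, so R = 482.46/0.412 = 1171 lb/h and vapour = 1073 lb/h.
The evaporator receives (1−α)·2244 of feed at 0.785 water and removes 0.841 of that water:
0.841×0.785×(1−α)×2244 = 1073
(1−α) = 1073/1481.5 = 0.7243;  α = 0.2757.
Bypass flow = 0.2757×2244 = 618.73 lb/h.

618.7 lb/h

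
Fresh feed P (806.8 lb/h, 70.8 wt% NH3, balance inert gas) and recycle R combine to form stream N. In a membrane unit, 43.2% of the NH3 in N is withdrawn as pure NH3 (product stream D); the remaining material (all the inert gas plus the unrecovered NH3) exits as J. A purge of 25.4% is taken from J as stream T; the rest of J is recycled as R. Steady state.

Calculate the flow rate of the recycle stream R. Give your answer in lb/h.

1112 lb/h

inert gas enters only via P and leaves only via the purge: 806.8×0.292 = 0.254×(inert gas in J), and the membrane unit passes all inert gas, so inert gas in N = inert gas in J = 927.5 lb/h.
NH3 in N: m_A = 806.8×0.708 + (1−0.254)·(1−0.432)·m_A, so m_A = 571.21/0.5763 = 991.22 lb/h.
J = (1−0.432)×991.22 + 927.5 = 1490.5 lb/h.
Recycle R = (1−0.254)×1490.5 = 1111.9 lb/h.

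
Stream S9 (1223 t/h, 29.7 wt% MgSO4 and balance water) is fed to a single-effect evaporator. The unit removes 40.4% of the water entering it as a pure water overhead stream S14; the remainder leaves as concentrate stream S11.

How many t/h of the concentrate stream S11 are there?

875.7 t/h

water entering = 1223×0.703 = 859.77 t/h; overhead removed = 0.404×859.77 = 347.35 t/h.
Concentrate = 1223 − 347.35 = 875.65 t/h.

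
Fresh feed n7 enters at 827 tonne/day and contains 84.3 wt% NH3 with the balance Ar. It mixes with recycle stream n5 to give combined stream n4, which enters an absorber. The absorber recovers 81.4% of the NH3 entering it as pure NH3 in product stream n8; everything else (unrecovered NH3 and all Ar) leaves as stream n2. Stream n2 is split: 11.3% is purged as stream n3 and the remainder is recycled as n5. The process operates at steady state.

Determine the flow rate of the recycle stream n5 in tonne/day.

Ar enters only via n7 and leaves only via the purge: 827×0.157 = 0.113×(Ar in n2), and the absorber passes all Ar, so Ar in n4 = Ar in n2 = 1149 tonne/day.
NH3 in n4: m_A = 827×0.843 + (1−0.113)·(1−0.814)·m_A, so m_A = 697.16/0.8350 = 834.91 tonne/day.
n2 = (1−0.814)×834.91 + 1149 = 1304.3 tonne/day.
Recycle n5 = (1−0.113)×1304.3 = 1156.9 tonne/day.

1157 tonne/day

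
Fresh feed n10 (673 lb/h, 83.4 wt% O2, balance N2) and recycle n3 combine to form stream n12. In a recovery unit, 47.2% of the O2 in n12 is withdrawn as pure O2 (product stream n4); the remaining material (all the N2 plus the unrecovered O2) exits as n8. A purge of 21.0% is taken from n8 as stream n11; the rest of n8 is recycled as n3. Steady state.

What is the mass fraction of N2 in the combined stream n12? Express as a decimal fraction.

N2 enters only via n10 and leaves only via the purge: 673×0.166 = 0.210×(N2 in n8), and the recovery unit passes all N2, so N2 in n12 = N2 in n8 = 531.99 lb/h.
O2 in n12: m_A = 673×0.834 + (1−0.210)·(1−0.472)·m_A, so m_A = 561.28/0.5829 = 962.95 lb/h.
n12 = 962.95 + 531.99 = 1494.9 lb/h.
N2 fraction in n12 = 531.99/1494.9 = 0.356.

0.356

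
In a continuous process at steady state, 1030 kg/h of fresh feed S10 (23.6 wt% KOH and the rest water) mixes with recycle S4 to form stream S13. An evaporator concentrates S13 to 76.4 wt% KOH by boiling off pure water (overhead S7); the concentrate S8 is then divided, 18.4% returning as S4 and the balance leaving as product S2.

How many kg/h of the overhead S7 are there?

Overall KOH balance (none leaves overhead): KOH in fresh feed = KOH in product, i.e. 1030×0.236 = (1−0.184)·S8·0.764.
S8 = 243.08/(0.764×0.816) = 389.91 kg/h.
Recycle S4 = 0.184×389.91 = 71.744 kg/h.
Combined feed S13 = 1030 + 71.744 = 1101.7 kg/h.
Overhead S7 = S13 − S8 = 1101.7 − 389.91 = 711.83 kg/h.

711.8 kg/h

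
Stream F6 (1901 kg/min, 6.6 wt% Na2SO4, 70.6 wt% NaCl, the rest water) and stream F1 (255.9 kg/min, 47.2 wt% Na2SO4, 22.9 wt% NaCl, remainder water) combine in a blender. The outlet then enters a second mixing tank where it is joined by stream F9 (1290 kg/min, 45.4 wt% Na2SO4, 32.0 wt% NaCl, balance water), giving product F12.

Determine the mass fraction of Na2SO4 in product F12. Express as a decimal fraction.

Overall, product flow = 3446.9 kg/min.
Na2SO4 in = 1901×0.066 + 255.9×0.472 + 1290×0.454 = 831.91 kg/min.
Na2SO4 fraction in F12 = 0.241.

0.241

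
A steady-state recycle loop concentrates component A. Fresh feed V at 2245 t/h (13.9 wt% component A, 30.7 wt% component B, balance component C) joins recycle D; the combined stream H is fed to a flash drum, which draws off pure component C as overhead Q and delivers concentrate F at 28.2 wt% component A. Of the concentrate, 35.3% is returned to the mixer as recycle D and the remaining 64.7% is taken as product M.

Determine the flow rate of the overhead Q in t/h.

Overall component A balance (none leaves overhead): component A in fresh feed = component A in product, i.e. 2245×0.139 = (1−0.353)·F·0.282.
F = 312.06/(0.282×0.647) = 1710.3 t/h.
Recycle D = 0.353×1710.3 = 603.74 t/h.
Combined feed H = 2245 + 603.74 = 2848.7 t/h.
Overhead Q = H − F = 2848.7 − 1710.3 = 1138.4 t/h.

1138 t/h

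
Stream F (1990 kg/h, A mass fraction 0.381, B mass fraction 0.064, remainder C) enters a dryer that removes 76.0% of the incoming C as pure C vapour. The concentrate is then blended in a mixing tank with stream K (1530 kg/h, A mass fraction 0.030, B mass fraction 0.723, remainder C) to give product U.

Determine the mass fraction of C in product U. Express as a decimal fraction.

0.240

Vapour removed = 0.760×0.555×1990 = 839.38 kg/h; concentrate = 1150.6 kg/h.
C reaching the mixer = 265.07 (from concentrate) + 1530×0.247 = 642.98 kg/h.
Product flow = 1150.6 + 1530 = 2680.6 kg/h; C fraction = 0.240.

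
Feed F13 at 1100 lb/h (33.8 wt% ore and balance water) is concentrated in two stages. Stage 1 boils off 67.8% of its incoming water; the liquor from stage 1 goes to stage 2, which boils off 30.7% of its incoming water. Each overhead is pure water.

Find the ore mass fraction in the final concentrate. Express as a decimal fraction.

0.696

water in feed = 1100×0.662 = 728.2 lb/h.
After stage 1: water left = (1−0.678)×728.2 = 234.48; stream total = 606.28 lb/h.
After stage 2: water left = (1−0.307)×234.48 = 162.49; final concentrate = 534.29 lb/h.
ore fraction = 371.8/534.29 = 0.696.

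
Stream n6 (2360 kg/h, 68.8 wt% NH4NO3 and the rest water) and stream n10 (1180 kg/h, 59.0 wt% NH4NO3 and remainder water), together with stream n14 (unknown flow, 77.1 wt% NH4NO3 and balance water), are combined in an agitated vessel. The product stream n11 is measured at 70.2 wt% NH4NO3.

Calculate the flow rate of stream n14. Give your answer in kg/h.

Let n14 be the unknown flow. Total out = 3540 + n14.
NH4NO3 balance: 2319.9 + 0.771·n14 = 0.702·(3540 + n14)
(0.771 − 0.702)·n14 = 0.702×3540 − 2319.9 = 165.2
n14 = 165.2 / 0.069 = 2394.2 kg/h

2394 kg/h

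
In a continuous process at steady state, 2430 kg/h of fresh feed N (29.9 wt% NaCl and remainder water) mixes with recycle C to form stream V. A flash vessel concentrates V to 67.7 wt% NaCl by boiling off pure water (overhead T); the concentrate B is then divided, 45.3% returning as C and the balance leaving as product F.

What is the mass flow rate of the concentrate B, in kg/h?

1962 kg/h

Overall NaCl balance (none leaves overhead): NaCl in fresh feed = NaCl in product, i.e. 2430×0.299 = (1−0.453)·B·0.677.
B = 726.57/(0.677×0.547) = 1962 kg/h.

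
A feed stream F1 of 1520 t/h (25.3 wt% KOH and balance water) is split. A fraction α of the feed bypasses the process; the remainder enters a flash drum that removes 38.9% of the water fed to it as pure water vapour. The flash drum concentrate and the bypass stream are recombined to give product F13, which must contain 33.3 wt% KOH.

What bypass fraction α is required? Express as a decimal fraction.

All 1520×0.253 = 384.56 t/h of KOH reaches F13, so F13 = 384.56/0.333 = 1154.8 t/h and vapour = 365.17 t/h.
The evaporator receives (1−α)·1520 of feed at 0.747 water and removes 0.389 of that water:
0.389×0.747×(1−α)×1520 = 365.17
(1−α) = 365.17/441.69 = 0.8268;  α = 0.1732.

0.173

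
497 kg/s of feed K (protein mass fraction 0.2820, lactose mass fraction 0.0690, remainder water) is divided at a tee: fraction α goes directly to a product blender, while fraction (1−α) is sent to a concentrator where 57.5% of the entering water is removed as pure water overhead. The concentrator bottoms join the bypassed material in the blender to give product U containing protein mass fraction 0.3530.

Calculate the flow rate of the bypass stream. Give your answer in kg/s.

229.1 kg/s

All 497×0.282 = 140.15 kg/s of protein reaches U, so U = 140.15/0.353 = 397.04 kg/s and vapour = 99.963 kg/s.
The evaporator receives (1−α)·497 of feed at 0.649 water and removes 0.575 of that water:
0.575×0.649×(1−α)×497 = 99.963
(1−α) = 99.963/185.47 = 0.5390;  α = 0.4610.
Bypass flow = 0.4610×497 = 229.13 kg/s.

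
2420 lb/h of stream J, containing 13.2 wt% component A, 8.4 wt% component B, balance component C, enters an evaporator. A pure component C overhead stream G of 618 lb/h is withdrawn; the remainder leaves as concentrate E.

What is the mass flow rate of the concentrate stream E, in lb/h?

Concentrate = 2420 − 618 = 1802 lb/h.

1802 lb/h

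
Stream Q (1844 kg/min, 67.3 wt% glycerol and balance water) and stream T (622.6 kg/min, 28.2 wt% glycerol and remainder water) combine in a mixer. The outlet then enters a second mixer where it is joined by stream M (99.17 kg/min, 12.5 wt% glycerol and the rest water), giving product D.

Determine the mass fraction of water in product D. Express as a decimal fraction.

0.4431

Overall, product flow = 2565.8 kg/min.
water in = 1844×0.327 + 622.6×0.718 + 99.17×0.875 = 1136.8 kg/min.
water fraction in D = 0.4431.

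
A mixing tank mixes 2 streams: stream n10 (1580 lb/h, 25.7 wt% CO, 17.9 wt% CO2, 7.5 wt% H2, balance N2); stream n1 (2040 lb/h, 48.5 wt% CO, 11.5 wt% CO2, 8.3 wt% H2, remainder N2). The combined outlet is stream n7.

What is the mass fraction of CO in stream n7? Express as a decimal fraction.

Total flow out = 1580 + 2040 = 3620 lb/h.
CO in = 1580×0.257 + 2040×0.485 = 1395.5 lb/h.
CO mass fraction in n7 = 1395.5/3620 = 0.3855.

0.3855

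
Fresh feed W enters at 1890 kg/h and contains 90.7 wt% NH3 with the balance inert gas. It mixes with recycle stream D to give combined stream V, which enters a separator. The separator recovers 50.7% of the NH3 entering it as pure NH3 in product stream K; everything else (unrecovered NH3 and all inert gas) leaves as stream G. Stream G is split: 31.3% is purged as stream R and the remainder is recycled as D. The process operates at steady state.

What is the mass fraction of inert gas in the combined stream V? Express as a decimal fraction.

inert gas enters only via W and leaves only via the purge: 1890×0.093 = 0.313×(inert gas in G), and the separator passes all inert gas, so inert gas in V = inert gas in G = 561.57 kg/h.
NH3 in V: m_A = 1890×0.907 + (1−0.313)·(1−0.507)·m_A, so m_A = 1714.2/0.6613 = 2592.2 kg/h.
V = 2592.2 + 561.57 = 3153.7 kg/h.
inert gas fraction in V = 561.57/3153.7 = 0.178.

0.178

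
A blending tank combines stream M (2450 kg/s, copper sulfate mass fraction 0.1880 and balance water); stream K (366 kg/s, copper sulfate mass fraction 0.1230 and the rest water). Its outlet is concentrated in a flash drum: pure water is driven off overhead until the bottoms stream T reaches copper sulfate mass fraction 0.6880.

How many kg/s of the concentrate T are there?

734.9 kg/s

copper sulfate entering = 2450×0.188 + 366×0.123 = 505.62 kg/s.
All copper sulfate reports to T, so T = 505.62/0.688 = 734.91 kg/s.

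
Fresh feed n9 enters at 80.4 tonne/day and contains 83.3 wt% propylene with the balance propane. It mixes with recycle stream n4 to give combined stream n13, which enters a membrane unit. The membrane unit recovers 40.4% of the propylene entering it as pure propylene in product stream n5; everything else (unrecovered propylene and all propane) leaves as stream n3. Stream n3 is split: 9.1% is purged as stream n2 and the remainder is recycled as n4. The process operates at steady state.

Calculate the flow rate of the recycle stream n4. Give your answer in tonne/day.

213.3 tonne/day

propane enters only via n9 and leaves only via the purge: 80.4×0.167 = 0.091×(propane in n3), and the membrane unit passes all propane, so propane in n13 = propane in n3 = 147.55 tonne/day.
propylene in n13: m_A = 80.4×0.833 + (1−0.091)·(1−0.404)·m_A, so m_A = 66.973/0.4582 = 146.15 tonne/day.
n3 = (1−0.404)×146.15 + 147.55 = 234.66 tonne/day.
Recycle n4 = (1−0.091)×234.66 = 213.3 tonne/day.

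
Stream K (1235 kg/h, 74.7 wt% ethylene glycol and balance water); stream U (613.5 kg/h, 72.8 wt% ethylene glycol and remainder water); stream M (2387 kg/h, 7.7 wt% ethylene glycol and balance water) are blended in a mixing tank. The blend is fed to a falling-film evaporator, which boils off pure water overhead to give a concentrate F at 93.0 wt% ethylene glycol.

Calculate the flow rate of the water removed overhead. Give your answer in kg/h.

ethylene glycol entering = 1235×0.747 + 613.5×0.728 + 2387×0.077 = 1553 kg/h.
All ethylene glycol reports to F, so F = 1553/0.930 = 1669.9 kg/h.
Total feed = 4235.5 kg/h; overhead = 4235.5 − 1669.9 = 2565.6 kg/h.

2566 kg/h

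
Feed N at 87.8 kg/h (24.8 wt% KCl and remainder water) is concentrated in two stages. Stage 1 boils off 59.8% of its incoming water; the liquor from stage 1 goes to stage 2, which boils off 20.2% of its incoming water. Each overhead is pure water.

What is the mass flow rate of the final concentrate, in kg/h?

water in feed = 87.8×0.752 = 66.026 kg/h.
After stage 1: water left = (1−0.598)×66.026 = 26.542; stream total = 48.317 kg/h.
After stage 2: water left = (1−0.202)×26.542 = 21.181; final concentrate = 42.955 kg/h.

42.96 kg/h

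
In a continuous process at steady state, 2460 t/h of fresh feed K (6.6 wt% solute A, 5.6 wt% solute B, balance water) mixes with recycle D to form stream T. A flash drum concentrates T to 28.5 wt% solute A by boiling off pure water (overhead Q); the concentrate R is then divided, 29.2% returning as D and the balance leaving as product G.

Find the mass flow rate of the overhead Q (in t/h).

1890 t/h

Overall solute A balance (none leaves overhead): solute A in fresh feed = solute A in product, i.e. 2460×0.066 = (1−0.292)·R·0.285.
R = 162.36/(0.285×0.708) = 804.64 t/h.
Recycle D = 0.292×804.64 = 234.95 t/h.
Combined feed T = 2460 + 234.95 = 2695 t/h.
Overhead Q = T − R = 2695 − 804.64 = 1890.3 t/h.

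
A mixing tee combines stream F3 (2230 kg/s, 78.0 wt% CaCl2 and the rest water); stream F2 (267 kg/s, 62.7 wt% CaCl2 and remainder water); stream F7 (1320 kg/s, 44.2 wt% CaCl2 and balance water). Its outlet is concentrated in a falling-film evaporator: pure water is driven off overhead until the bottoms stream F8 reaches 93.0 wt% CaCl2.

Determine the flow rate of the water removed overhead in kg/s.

CaCl2 entering = 2230×0.780 + 267×0.627 + 1320×0.442 = 2490.2 kg/s.
All CaCl2 reports to F8, so F8 = 2490.2/0.930 = 2677.7 kg/s.
Total feed = 3817 kg/s; overhead = 3817 − 2677.7 = 1139.3 kg/s.

1139 kg/s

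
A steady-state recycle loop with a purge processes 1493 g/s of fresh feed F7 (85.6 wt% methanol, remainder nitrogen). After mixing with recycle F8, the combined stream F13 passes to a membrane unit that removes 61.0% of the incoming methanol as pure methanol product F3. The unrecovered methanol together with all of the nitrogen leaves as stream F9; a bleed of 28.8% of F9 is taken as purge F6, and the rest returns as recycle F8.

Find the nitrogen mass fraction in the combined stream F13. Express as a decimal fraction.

nitrogen enters only via F7 and leaves only via the purge: 1493×0.144 = 0.288×(nitrogen in F9), and the membrane unit passes all nitrogen, so nitrogen in F13 = nitrogen in F9 = 746.5 g/s.
methanol in F13: m_A = 1493×0.856 + (1−0.288)·(1−0.610)·m_A, so m_A = 1278/0.7223 = 1769.3 g/s.
F13 = 1769.3 + 746.5 = 2515.8 g/s.
nitrogen fraction in F13 = 746.5/2515.8 = 0.297.

0.297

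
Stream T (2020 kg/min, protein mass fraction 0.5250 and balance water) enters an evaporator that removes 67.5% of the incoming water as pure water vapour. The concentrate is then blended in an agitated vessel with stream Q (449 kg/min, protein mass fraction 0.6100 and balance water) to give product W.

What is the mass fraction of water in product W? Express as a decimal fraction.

0.2674

Vapour removed = 0.675×0.475×2020 = 647.66 kg/min; concentrate = 1372.3 kg/min.
water reaching the mixer = 311.84 (from concentrate) + 449×0.390 = 486.95 kg/min.
Product flow = 1372.3 + 449 = 1821.3 kg/min; water fraction = 0.2674.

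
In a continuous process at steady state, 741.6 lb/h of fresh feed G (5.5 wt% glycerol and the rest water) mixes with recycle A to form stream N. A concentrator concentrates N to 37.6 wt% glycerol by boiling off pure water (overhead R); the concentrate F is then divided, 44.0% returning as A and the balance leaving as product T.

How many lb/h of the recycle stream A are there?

Overall glycerol balance (none leaves overhead): glycerol in fresh feed = glycerol in product, i.e. 741.6×0.055 = (1−0.440)·F·0.376.
F = 40.788/(0.376×0.560) = 193.71 lb/h.
Recycle A = 0.440×193.71 = 85.233 lb/h.

85.23 lb/h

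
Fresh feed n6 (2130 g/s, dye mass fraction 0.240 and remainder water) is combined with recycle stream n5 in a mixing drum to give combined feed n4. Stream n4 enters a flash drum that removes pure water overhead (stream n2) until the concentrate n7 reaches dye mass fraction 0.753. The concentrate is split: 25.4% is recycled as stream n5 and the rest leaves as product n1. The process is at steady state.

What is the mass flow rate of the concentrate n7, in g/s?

910 g/s

Overall dye balance (none leaves overhead): dye in fresh feed = dye in product, i.e. 2130×0.240 = (1−0.254)·n7·0.753.
n7 = 511.2/(0.753×0.746) = 910.03 g/s.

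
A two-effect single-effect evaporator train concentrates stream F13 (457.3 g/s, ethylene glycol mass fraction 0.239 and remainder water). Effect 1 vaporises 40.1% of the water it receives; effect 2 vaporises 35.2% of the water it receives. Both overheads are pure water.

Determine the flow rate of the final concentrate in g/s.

244.4 g/s

water in feed = 457.3×0.761 = 348.01 g/s.
After stage 1: water left = (1−0.401)×348.01 = 208.46; stream total = 317.75 g/s.
After stage 2: water left = (1−0.352)×208.46 = 135.08; final concentrate = 244.37 g/s.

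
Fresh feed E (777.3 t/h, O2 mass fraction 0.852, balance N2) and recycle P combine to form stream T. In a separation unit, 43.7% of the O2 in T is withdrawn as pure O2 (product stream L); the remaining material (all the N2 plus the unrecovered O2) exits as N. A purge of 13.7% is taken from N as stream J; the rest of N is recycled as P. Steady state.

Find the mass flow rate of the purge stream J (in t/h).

214.4 t/h

N2 enters only via E and leaves only via the purge: 777.3×0.148 = 0.137×(N2 in N), and the separation unit passes all N2, so N2 in T = N2 in N = 839.71 t/h.
O2 in T: m_A = 777.3×0.852 + (1−0.137)·(1−0.437)·m_A, so m_A = 662.26/0.5141 = 1288.1 t/h.
N = (1−0.437)×1288.1 + 839.71 = 1564.9 t/h.
Purge J = 0.137×1564.9 = 214.39 t/h.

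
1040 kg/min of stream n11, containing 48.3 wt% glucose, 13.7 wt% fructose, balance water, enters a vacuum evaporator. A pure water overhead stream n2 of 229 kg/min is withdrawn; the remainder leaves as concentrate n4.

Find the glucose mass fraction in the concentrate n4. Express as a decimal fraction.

glucose is not removed: 1040×0.483 = 502.32 kg/min of glucose enters n4.
Concentrate = 1040 − 229 = 811 kg/min.
Mass fraction = 502.32/811 = 0.619.

0.619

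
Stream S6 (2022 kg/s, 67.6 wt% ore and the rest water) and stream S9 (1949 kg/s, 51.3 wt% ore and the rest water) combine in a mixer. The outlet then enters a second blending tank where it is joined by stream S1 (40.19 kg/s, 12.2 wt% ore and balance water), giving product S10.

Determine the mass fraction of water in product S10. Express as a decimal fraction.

Overall, product flow = 4011.2 kg/s.
water in = 2022×0.324 + 1949×0.487 + 40.19×0.878 = 1639.6 kg/s.
water fraction in S10 = 0.4088.

0.4088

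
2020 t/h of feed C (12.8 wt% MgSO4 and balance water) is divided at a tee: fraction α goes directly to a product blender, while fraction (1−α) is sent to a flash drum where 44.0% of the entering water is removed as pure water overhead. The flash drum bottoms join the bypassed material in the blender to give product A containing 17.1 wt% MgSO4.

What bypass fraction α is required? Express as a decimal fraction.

0.345

All 2020×0.128 = 258.56 t/h of MgSO4 reaches A, so A = 258.56/0.171 = 1512 t/h and vapour = 507.95 t/h.
The evaporator receives (1−α)·2020 of feed at 0.872 water and removes 0.440 of that water:
0.440×0.872×(1−α)×2020 = 507.95
(1−α) = 507.95/775.03 = 0.6554;  α = 0.3446.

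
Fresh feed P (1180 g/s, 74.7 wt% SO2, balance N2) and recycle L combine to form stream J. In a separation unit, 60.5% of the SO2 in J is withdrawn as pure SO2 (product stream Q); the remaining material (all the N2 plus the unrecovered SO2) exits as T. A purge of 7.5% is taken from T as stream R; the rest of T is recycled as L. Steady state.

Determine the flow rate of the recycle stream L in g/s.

4189 g/s

N2 enters only via P and leaves only via the purge: 1180×0.253 = 0.075×(N2 in T), and the separation unit passes all N2, so N2 in J = N2 in T = 3980.5 g/s.
SO2 in J: m_A = 1180×0.747 + (1−0.075)·(1−0.605)·m_A, so m_A = 881.46/0.6346 = 1388.9 g/s.
T = (1−0.605)×1388.9 + 3980.5 = 4529.2 g/s.
Recycle L = (1−0.075)×4529.2 = 4189.5 g/s.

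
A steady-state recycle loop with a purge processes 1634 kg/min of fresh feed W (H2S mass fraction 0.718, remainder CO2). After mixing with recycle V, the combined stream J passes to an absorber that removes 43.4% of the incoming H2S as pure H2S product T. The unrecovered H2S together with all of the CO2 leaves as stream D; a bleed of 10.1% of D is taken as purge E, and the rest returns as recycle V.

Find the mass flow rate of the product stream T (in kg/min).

1037 kg/min

H2S in J: m_A = 1634×0.718 + (1−0.101)·(1−0.434)·m_A, so m_A = 1173.2/0.4912 = 2388.6 kg/min.
Product T = 0.434×2388.6 = 1036.7 kg/min.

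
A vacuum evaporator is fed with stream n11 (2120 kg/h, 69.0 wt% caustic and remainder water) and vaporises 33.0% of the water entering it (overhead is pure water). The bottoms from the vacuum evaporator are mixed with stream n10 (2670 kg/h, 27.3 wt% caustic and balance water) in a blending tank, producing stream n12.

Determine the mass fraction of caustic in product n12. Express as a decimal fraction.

Vapour removed = 0.330×0.310×2120 = 216.88 kg/h; concentrate = 1903.1 kg/h.
caustic reaching the mixer = 1462.8 (from concentrate) + 2670×0.273 = 2191.7 kg/h.
Product flow = 1903.1 + 2670 = 4573.1 kg/h; caustic fraction = 0.479.

0.479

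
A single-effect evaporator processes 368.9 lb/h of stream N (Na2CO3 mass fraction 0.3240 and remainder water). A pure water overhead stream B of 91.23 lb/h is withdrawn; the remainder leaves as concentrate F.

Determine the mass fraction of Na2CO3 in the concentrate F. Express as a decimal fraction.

Na2CO3 is not removed: 368.9×0.324 = 119.52 lb/h of Na2CO3 enters F.
Concentrate = 368.9 − 91.23 = 277.67 lb/h.
Mass fraction = 119.52/277.67 = 0.4305.

0.4305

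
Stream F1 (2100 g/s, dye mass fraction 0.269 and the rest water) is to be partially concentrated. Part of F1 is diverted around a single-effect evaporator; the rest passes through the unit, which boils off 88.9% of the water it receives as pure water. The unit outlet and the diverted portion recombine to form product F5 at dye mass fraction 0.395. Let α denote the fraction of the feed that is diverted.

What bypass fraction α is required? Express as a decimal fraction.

0.509

All 2100×0.269 = 564.9 g/s of dye reaches F5, so F5 = 564.9/0.395 = 1430.1 g/s and vapour = 669.87 g/s.
The evaporator receives (1−α)·2100 of feed at 0.731 water and removes 0.889 of that water:
0.889×0.731×(1−α)×2100 = 669.87
(1−α) = 669.87/1364.7 = 0.4909;  α = 0.5091.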